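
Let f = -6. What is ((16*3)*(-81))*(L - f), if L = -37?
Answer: 120528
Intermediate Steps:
((16*3)*(-81))*(L - f) = ((16*3)*(-81))*(-37 - 1*(-6)) = (48*(-81))*(-37 + 6) = -3888*(-31) = 120528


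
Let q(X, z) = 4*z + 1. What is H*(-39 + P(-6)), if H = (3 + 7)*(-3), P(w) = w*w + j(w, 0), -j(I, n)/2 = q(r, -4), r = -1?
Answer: -810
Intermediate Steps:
q(X, z) = 1 + 4*z
j(I, n) = 30 (j(I, n) = -2*(1 + 4*(-4)) = -2*(1 - 16) = -2*(-15) = 30)
P(w) = 30 + w**2 (P(w) = w*w + 30 = w**2 + 30 = 30 + w**2)
H = -30 (H = 10*(-3) = -30)
H*(-39 + P(-6)) = -30*(-39 + (30 + (-6)**2)) = -30*(-39 + (30 + 36)) = -30*(-39 + 66) = -30*27 = -810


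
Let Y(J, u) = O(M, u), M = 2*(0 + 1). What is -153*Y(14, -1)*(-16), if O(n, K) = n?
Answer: 4896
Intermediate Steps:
M = 2 (M = 2*1 = 2)
Y(J, u) = 2
-153*Y(14, -1)*(-16) = -153*2*(-16) = -306*(-16) = 4896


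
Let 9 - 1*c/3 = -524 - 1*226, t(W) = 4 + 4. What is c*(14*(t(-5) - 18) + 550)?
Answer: 933570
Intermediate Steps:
t(W) = 8
c = 2277 (c = 27 - 3*(-524 - 1*226) = 27 - 3*(-524 - 226) = 27 - 3*(-750) = 27 + 2250 = 2277)
c*(14*(t(-5) - 18) + 550) = 2277*(14*(8 - 18) + 550) = 2277*(14*(-10) + 550) = 2277*(-140 + 550) = 2277*410 = 933570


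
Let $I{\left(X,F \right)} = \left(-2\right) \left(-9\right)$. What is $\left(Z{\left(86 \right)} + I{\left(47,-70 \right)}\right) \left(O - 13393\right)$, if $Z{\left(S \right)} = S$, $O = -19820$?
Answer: $-3454152$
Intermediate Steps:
$I{\left(X,F \right)} = 18$
$\left(Z{\left(86 \right)} + I{\left(47,-70 \right)}\right) \left(O - 13393\right) = \left(86 + 18\right) \left(-19820 - 13393\right) = 104 \left(-33213\right) = -3454152$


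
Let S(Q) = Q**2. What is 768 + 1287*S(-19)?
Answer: 465375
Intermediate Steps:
768 + 1287*S(-19) = 768 + 1287*(-19)**2 = 768 + 1287*361 = 768 + 464607 = 465375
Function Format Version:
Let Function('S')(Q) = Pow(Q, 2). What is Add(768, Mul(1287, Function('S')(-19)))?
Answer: 465375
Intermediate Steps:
Add(768, Mul(1287, Function('S')(-19))) = Add(768, Mul(1287, Pow(-19, 2))) = Add(768, Mul(1287, 361)) = Add(768, 464607) = 465375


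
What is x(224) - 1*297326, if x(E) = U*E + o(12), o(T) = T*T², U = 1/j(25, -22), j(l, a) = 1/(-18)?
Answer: -299630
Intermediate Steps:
j(l, a) = -1/18
U = -18 (U = 1/(-1/18) = -18)
o(T) = T³
x(E) = 1728 - 18*E (x(E) = -18*E + 12³ = -18*E + 1728 = 1728 - 18*E)
x(224) - 1*297326 = (1728 - 18*224) - 1*297326 = (1728 - 4032) - 297326 = -2304 - 297326 = -299630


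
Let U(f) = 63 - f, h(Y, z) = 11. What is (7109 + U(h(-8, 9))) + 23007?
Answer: 30168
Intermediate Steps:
(7109 + U(h(-8, 9))) + 23007 = (7109 + (63 - 1*11)) + 23007 = (7109 + (63 - 11)) + 23007 = (7109 + 52) + 23007 = 7161 + 23007 = 30168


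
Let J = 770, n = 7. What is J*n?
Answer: 5390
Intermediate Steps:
J*n = 770*7 = 5390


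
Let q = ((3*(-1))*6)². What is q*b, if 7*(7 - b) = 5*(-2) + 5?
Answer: 17496/7 ≈ 2499.4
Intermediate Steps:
b = 54/7 (b = 7 - (5*(-2) + 5)/7 = 7 - (-10 + 5)/7 = 7 - ⅐*(-5) = 7 + 5/7 = 54/7 ≈ 7.7143)
q = 324 (q = (-3*6)² = (-18)² = 324)
q*b = 324*(54/7) = 17496/7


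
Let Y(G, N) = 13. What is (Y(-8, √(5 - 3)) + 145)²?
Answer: 24964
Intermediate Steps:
(Y(-8, √(5 - 3)) + 145)² = (13 + 145)² = 158² = 24964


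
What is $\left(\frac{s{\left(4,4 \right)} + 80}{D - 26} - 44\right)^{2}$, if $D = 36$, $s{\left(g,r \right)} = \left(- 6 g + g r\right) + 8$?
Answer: $1296$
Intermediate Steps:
$s{\left(g,r \right)} = 8 - 6 g + g r$
$\left(\frac{s{\left(4,4 \right)} + 80}{D - 26} - 44\right)^{2} = \left(\frac{\left(8 - 24 + 4 \cdot 4\right) + 80}{36 - 26} - 44\right)^{2} = \left(\frac{\left(8 - 24 + 16\right) + 80}{10} - 44\right)^{2} = \left(\left(0 + 80\right) \frac{1}{10} - 44\right)^{2} = \left(80 \cdot \frac{1}{10} - 44\right)^{2} = \left(8 - 44\right)^{2} = \left(-36\right)^{2} = 1296$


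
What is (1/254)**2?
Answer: 1/64516 ≈ 1.5500e-5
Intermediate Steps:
(1/254)**2 = 1/64516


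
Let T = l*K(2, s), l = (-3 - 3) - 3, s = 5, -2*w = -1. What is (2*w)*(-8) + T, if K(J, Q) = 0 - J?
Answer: 10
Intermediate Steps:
w = ½ (w = -½*(-1) = ½ ≈ 0.50000)
K(J, Q) = -J
l = -9 (l = -6 - 3 = -9)
T = 18 (T = -(-9)*2 = -9*(-2) = 18)
(2*w)*(-8) + T = (2*(½))*(-8) + 18 = 1*(-8) + 18 = -8 + 18 = 10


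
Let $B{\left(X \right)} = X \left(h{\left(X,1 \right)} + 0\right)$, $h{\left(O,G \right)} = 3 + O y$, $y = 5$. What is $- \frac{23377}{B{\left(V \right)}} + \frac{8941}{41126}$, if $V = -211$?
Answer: $\frac{511624575}{4564410236} \approx 0.11209$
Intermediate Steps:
$h{\left(O,G \right)} = 3 + 5 O$ ($h{\left(O,G \right)} = 3 + O 5 = 3 + 5 O$)
$B{\left(X \right)} = X \left(3 + 5 X\right)$ ($B{\left(X \right)} = X \left(\left(3 + 5 X\right) + 0\right) = X \left(3 + 5 X\right)$)
$- \frac{23377}{B{\left(V \right)}} + \frac{8941}{41126} = - \frac{23377}{\left(-211\right) \left(3 + 5 \left(-211\right)\right)} + \frac{8941}{41126} = - \frac{23377}{\left(-211\right) \left(3 - 1055\right)} + 8941 \cdot \frac{1}{41126} = - \frac{23377}{\left(-211\right) \left(-1052\right)} + \frac{8941}{41126} = - \frac{23377}{221972} + \frac{8941}{41126} = \frac{511624575}{4564410236}$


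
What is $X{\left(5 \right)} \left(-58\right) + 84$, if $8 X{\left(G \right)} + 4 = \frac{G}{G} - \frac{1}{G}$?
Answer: $\frac{536}{5} \approx 107.2$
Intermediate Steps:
$X{\left(G \right)} = - \frac{3}{8} - \frac{1}{8 G}$ ($X{\left(G \right)} = - \frac{1}{2} + \frac{\frac{G}{G} - \frac{1}{G}}{8} = - \frac{1}{2} + \frac{1 - \frac{1}{G}}{8} = - \frac{1}{2} + \left(\frac{1}{8} - \frac{1}{8 G}\right) = - \frac{3}{8} - \frac{1}{8 G}$)
$X{\left(5 \right)} \left(-58\right) + 84 = \frac{-1 - 15}{8 \cdot 5} \left(-58\right) + 84 = \frac{1}{8} \cdot \frac{1}{5} \left(-1 - 15\right) \left(-58\right) + 84 = \frac{1}{8} \cdot \frac{1}{5} \left(-16\right) \left(-58\right) + 84 = \left(- \frac{2}{5}\right) \left(-58\right) + 84 = \frac{116}{5} + 84 = \frac{536}{5}$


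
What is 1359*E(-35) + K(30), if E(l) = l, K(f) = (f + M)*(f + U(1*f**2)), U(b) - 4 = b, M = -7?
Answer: -26083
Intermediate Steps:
U(b) = 4 + b
K(f) = (-7 + f)*(4 + f + f**2) (K(f) = (f - 7)*(f + (4 + 1*f**2)) = (-7 + f)*(f + (4 + f**2)) = (-7 + f)*(4 + f + f**2))
1359*E(-35) + K(30) = 1359*(-35) + (-28 + 30**3 - 6*30**2 - 3*30) = -47565 + (-28 + 27000 - 6*900 - 90) = -47565 + (-28 + 27000 - 5400 - 90) = -47565 + 21482 = -26083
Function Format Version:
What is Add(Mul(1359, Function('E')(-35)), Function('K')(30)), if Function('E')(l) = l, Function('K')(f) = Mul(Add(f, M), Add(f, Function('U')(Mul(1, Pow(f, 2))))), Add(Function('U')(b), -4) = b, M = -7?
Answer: -26083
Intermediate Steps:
Function('U')(b) = Add(4, b)
Function('K')(f) = Mul(Add(-7, f), Add(4, f, Pow(f, 2))) (Function('K')(f) = Mul(Add(f, -7), Add(f, Add(4, Mul(1, Pow(f, 2))))) = Mul(Add(-7, f), Add(f, Add(4, Pow(f, 2)))) = Mul(Add(-7, f), Add(4, f, Pow(f, 2))))
Add(Mul(1359, Function('E')(-35)), Function('K')(30)) = Add(Mul(1359, -35), Add(-28, Pow(30, 3), Mul(-6, Pow(30, 2)), Mul(-3, 30))) = Add(-47565, Add(-28, 27000, Mul(-6, 900), -90)) = Add(-47565, Add(-28, 27000, -5400, -90)) = Add(-47565, 21482) = -26083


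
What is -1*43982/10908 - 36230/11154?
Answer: -73814339/10138986 ≈ -7.2803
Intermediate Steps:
-1*43982/10908 - 36230/11154 = -43982*1/10908 - 36230*1/11154 = -21991/5454 - 18115/5577 = -73814339/10138986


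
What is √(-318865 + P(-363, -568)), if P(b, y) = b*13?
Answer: 64*I*√79 ≈ 568.84*I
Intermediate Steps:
P(b, y) = 13*b
√(-318865 + P(-363, -568)) = √(-318865 + 13*(-363)) = √(-318865 - 4719) = √(-323584) = 64*I*√79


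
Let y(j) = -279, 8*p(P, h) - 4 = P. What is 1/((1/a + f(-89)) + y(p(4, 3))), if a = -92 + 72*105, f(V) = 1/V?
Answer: -664652/185445287 ≈ -0.0035841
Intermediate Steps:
p(P, h) = ½ + P/8
a = 7468 (a = -92 + 7560 = 7468)
1/((1/a + f(-89)) + y(p(4, 3))) = 1/((1/7468 + 1/(-89)) - 279) = 1/((1/7468 - 1/89) - 279) = 1/(-7379/664652 - 279) = 1/(-185445287/664652) = -664652/185445287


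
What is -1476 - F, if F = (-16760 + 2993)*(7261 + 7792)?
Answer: 207233175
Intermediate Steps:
F = -207234651 (F = -13767*15053 = -207234651)
-1476 - F = -1476 - 1*(-207234651) = -1476 + 207234651 = 207233175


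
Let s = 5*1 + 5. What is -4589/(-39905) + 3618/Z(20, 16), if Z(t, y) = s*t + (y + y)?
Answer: 72720469/4628980 ≈ 15.710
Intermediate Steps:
s = 10 (s = 5 + 5 = 10)
Z(t, y) = 2*y + 10*t (Z(t, y) = 10*t + (y + y) = 10*t + 2*y = 2*y + 10*t)
-4589/(-39905) + 3618/Z(20, 16) = -4589/(-39905) + 3618/(2*16 + 10*20) = -4589*(-1/39905) + 3618/(32 + 200) = 4589/39905 + 3618/232 = 4589/39905 + 3618*(1/232) = 4589/39905 + 1809/116 = 72720469/4628980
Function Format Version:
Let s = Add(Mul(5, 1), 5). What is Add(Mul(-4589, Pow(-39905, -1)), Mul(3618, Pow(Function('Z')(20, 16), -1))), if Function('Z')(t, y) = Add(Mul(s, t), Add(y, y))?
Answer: Rational(72720469, 4628980) ≈ 15.710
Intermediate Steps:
s = 10 (s = Add(5, 5) = 10)
Function('Z')(t, y) = Add(Mul(2, y), Mul(10, t)) (Function('Z')(t, y) = Add(Mul(10, t), Add(y, y)) = Add(Mul(10, t), Mul(2, y)) = Add(Mul(2, y), Mul(10, t)))
Add(Mul(-4589, Pow(-39905, -1)), Mul(3618, Pow(Function('Z')(20, 16), -1))) = Add(Mul(-4589, Pow(-39905, -1)), Mul(3618, Pow(Add(Mul(2, 16), Mul(10, 20)), -1))) = Add(Mul(-4589, Rational(-1, 39905)), Mul(3618, Pow(Add(32, 200), -1))) = Add(Rational(4589, 39905), Mul(3618, Pow(232, -1))) = Add(Rational(4589, 39905), Mul(3618, Rational(1, 232))) = Add(Rational(4589, 39905), Rational(1809, 116)) = Rational(72720469, 4628980)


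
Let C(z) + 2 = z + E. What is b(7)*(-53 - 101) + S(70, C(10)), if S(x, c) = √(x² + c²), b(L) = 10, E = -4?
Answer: -1540 + 2*√1229 ≈ -1469.9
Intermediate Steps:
C(z) = -6 + z (C(z) = -2 + (z - 4) = -2 + (-4 + z) = -6 + z)
S(x, c) = √(c² + x²)
b(7)*(-53 - 101) + S(70, C(10)) = 10*(-53 - 101) + √((-6 + 10)² + 70²) = 10*(-154) + √(4² + 4900) = -1540 + √(16 + 4900) = -1540 + √4916 = -1540 + 2*√1229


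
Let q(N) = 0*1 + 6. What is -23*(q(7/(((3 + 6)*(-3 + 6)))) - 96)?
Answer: 2070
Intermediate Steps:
q(N) = 6 (q(N) = 0 + 6 = 6)
-23*(q(7/(((3 + 6)*(-3 + 6)))) - 96) = -23*(6 - 96) = -23*(-90) = 2070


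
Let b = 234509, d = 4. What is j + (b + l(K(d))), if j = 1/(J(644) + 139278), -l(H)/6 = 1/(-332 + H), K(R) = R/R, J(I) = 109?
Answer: 10819565317026/46137097 ≈ 2.3451e+5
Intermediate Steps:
K(R) = 1
l(H) = -6/(-332 + H)
j = 1/139387 (j = 1/(109 + 139278) = 1/139387 ≈ 7.1743e-6)
j + (b + l(K(d))) = 1/139387 + (234509 - 6/(-332 + 1)) = 1/139387 + (234509 - 6/(-331)) = 1/139387 + (234509 - 6*(-1/331)) = 1/139387 + (234509 + 6/331) = 1/139387 + 77622485/331 = 10819565317026/46137097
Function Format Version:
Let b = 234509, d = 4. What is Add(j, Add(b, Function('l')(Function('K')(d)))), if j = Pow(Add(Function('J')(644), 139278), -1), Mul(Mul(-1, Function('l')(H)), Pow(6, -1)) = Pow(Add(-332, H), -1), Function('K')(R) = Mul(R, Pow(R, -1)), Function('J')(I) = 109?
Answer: Rational(10819565317026, 46137097) ≈ 2.3451e+5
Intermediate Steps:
Function('K')(R) = 1
Function('l')(H) = Mul(-6, Pow(Add(-332, H), -1))
j = Rational(1, 139387) (j = Pow(Add(109, 139278), -1) = Pow(139387, -1) = Rational(1, 139387) ≈ 7.1743e-6)
Add(j, Add(b, Function('l')(Function('K')(d)))) = Add(Rational(1, 139387), Add(234509, Mul(-6, Pow(Add(-332, 1), -1)))) = Add(Rational(1, 139387), Add(234509, Mul(-6, Pow(-331, -1)))) = Add(Rational(1, 139387), Add(234509, Mul(-6, Rational(-1, 331)))) = Add(Rational(1, 139387), Add(234509, Rational(6, 331))) = Add(Rational(1, 139387), Rational(77622485, 331)) = Rational(10819565317026, 46137097)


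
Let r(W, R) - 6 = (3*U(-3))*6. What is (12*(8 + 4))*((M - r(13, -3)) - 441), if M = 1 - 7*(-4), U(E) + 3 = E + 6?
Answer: -60192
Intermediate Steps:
U(E) = 3 + E (U(E) = -3 + (E + 6) = -3 + (6 + E) = 3 + E)
M = 29 (M = 1 + 28 = 29)
r(W, R) = 6 (r(W, R) = 6 + (3*(3 - 3))*6 = 6 + (3*0)*6 = 6 + 0*6 = 6 + 0 = 6)
(12*(8 + 4))*((M - r(13, -3)) - 441) = (12*(8 + 4))*((29 - 1*6) - 441) = (12*12)*((29 - 6) - 441) = 144*(23 - 441) = 144*(-418) = -60192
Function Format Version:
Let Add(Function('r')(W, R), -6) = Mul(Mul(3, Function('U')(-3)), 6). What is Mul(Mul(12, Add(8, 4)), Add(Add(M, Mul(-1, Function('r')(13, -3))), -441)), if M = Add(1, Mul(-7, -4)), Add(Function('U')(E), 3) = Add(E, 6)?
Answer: -60192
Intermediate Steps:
Function('U')(E) = Add(3, E) (Function('U')(E) = Add(-3, Add(E, 6)) = Add(-3, Add(6, E)) = Add(3, E))
M = 29 (M = Add(1, 28) = 29)
Function('r')(W, R) = 6 (Function('r')(W, R) = Add(6, Mul(Mul(3, Add(3, -3)), 6)) = Add(6, Mul(Mul(3, 0), 6)) = Add(6, Mul(0, 6)) = Add(6, 0) = 6)
Mul(Mul(12, Add(8, 4)), Add(Add(M, Mul(-1, Function('r')(13, -3))), -441)) = Mul(Mul(12, Add(8, 4)), Add(Add(29, Mul(-1, 6)), -441)) = Mul(Mul(12, 12), Add(Add(29, -6), -441)) = Mul(144, Add(23, -441)) = Mul(144, -418) = -60192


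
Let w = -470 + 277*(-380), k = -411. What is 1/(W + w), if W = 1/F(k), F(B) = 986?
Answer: -986/104249779 ≈ -9.4580e-6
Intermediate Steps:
w = -105730 (w = -470 - 105260 = -105730)
W = 1/986 ≈ 0.0010142
1/(W + w) = 1/(1/986 - 105730) = 1/(-104249779/986) = -986/104249779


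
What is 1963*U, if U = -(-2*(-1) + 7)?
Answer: -17667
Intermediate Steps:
U = -9 (U = -(2 + 7) = -1*9 = -9)
1963*U = 1963*(-9) = -17667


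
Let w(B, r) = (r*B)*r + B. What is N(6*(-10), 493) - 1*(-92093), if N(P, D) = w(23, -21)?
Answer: 102259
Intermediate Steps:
w(B, r) = B + B*r**2 (w(B, r) = (B*r)*r + B = B*r**2 + B = B + B*r**2)
N(P, D) = 10166 (N(P, D) = 23*(1 + (-21)**2) = 23*(1 + 441) = 23*442 = 10166)
N(6*(-10), 493) - 1*(-92093) = 10166 - 1*(-92093) = 10166 + 92093 = 102259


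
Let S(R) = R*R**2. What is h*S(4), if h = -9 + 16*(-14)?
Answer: -14912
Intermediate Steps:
S(R) = R**3
h = -233 (h = -9 - 224 = -233)
h*S(4) = -233*4**3 = -233*64 = -14912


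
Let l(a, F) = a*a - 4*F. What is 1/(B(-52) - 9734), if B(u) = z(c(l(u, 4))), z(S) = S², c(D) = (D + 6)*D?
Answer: 1/52438916717050 ≈ 1.9070e-14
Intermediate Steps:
l(a, F) = a² - 4*F
c(D) = D*(6 + D) (c(D) = (6 + D)*D = D*(6 + D))
B(u) = (-16 + u²)²*(-10 + u²)² (B(u) = ((u² - 4*4)*(6 + (u² - 4*4)))² = ((u² - 16)*(6 + (u² - 16)))² = ((-16 + u²)*(6 + (-16 + u²)))² = ((-16 + u²)*(-10 + u²))² = (-16 + u²)²*(-10 + u²)²)
1/(B(-52) - 9734) = 1/((-16 + (-52)²)²*(-10 + (-52)²)² - 9734) = 1/((-16 + 2704)²*(-10 + 2704)² - 9734) = 1/(2688²*2694² - 9734) = 1/(7225344*7257636 - 9734) = 1/(52438916726784 - 9734) = 1/52438916717050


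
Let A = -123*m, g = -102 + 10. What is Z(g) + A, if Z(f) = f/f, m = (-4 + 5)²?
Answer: -122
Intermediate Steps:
m = 1 (m = 1² = 1)
g = -92
Z(f) = 1
A = -123 (A = -123*1 = -123)
Z(g) + A = 1 - 123 = -122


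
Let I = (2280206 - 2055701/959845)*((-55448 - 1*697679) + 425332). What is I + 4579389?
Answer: -143484319633512330/191969 ≈ -7.4743e+11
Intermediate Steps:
I = -143485198734239271/191969 (I = (2280206 - 2055701*1/959845)*((-55448 - 697679) + 425332) = (2280206 - 2055701/959845)*(-753127 + 425332) = (2188642272369/959845)*(-327795) = -143485198734239271/191969 ≈ -7.4744e+11)
I + 4579389 = -143485198734239271/191969 + 4579389 = -143484319633512330/191969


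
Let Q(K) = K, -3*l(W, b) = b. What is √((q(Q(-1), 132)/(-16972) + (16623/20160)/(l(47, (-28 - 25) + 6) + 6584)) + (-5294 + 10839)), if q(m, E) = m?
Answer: √3067963598508149176183985/23522003960 ≈ 74.465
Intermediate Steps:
l(W, b) = -b/3
√((q(Q(-1), 132)/(-16972) + (16623/20160)/(l(47, (-28 - 25) + 6) + 6584)) + (-5294 + 10839)) = √((-1/(-16972) + (16623/20160)/(-((-28 - 25) + 6)/3 + 6584)) + (-5294 + 10839)) = √((-1*(-1/16972) + (16623*(1/20160))/(-(-53 + 6)/3 + 6584)) + 5545) = √((1/16972 + 1847/(2240*(-⅓*(-47) + 6584))) + 5545) = √((1/16972 + 1847/(2240*(47/3 + 6584))) + 5545) = √((1/16972 + 1847/(2240*(19799/3))) + 5545) = √((1/16972 + (1847/2240)*(3/19799)) + 5545) = √((1/16972 + 5541/44349760) + 5545) = √(34597903/188176031680 + 5545) = √(1043436130263503/188176031680) = √3067963598508149176183985/23522003960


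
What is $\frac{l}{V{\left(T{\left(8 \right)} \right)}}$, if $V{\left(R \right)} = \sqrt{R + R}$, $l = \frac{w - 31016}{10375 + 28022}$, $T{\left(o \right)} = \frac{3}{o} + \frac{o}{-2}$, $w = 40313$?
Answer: $- \frac{6198 i \sqrt{29}}{371171} \approx - 0.089924 i$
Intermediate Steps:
$T{\left(o \right)} = \frac{3}{o} - \frac{o}{2}$ ($T{\left(o \right)} = \frac{3}{o} + o \left(- \frac{1}{2}\right) = \frac{3}{o} - \frac{o}{2}$)
$l = \frac{3099}{12799}$ ($l = \frac{40313 - 31016}{10375 + 28022} = \frac{9297}{38397} = 9297 \cdot \frac{1}{38397} = \frac{3099}{12799} \approx 0.24213$)
$V{\left(R \right)} = \sqrt{2} \sqrt{R}$ ($V{\left(R \right)} = \sqrt{2 R} = \sqrt{2} \sqrt{R}$)
$\frac{l}{V{\left(T{\left(8 \right)} \right)}} = \frac{3099}{12799 \sqrt{2} \sqrt{\frac{3}{8} - 4}} = \frac{3099}{12799 \sqrt{2} \sqrt{- \frac{29}{8}}} = \frac{3099}{12799 \sqrt{2} \frac{i \sqrt{58}}{4}} = \frac{3099}{12799 \frac{i \sqrt{29}}{2}} = \frac{3099 \left(- \frac{2 i \sqrt{29}}{29}\right)}{12799} = - \frac{6198 i \sqrt{29}}{371171}$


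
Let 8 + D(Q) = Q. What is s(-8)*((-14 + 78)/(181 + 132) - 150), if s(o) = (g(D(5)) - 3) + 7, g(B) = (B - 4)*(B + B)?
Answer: -2156756/313 ≈ -6890.6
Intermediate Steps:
D(Q) = -8 + Q
g(B) = 2*B*(-4 + B) (g(B) = (-4 + B)*(2*B) = 2*B*(-4 + B))
s(o) = 46 (s(o) = (2*(-8 + 5)*(-4 + (-8 + 5)) - 3) + 7 = (2*(-3)*(-4 - 3) - 3) + 7 = (2*(-3)*(-7) - 3) + 7 = (42 - 3) + 7 = 39 + 7 = 46)
s(-8)*((-14 + 78)/(181 + 132) - 150) = 46*((-14 + 78)/(181 + 132) - 150) = 46*(64/313 - 150) = 46*(-46886/313) = -2156756/313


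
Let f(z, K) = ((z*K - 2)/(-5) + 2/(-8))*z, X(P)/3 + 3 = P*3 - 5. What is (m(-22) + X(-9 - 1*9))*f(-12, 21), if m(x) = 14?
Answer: 521676/5 ≈ 1.0434e+5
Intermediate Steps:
X(P) = -24 + 9*P (X(P) = -9 + 3*(P*3 - 5) = -9 + 3*(3*P - 5) = -9 + 3*(-5 + 3*P) = -9 + (-15 + 9*P) = -24 + 9*P)
f(z, K) = z*(3/20 - K*z/5) (f(z, K) = ((K*z - 2)*(-⅕) + 2*(-⅛))*z = ((-2 + K*z)*(-⅕) - ¼)*z = ((⅖ - K*z/5) - ¼)*z = (3/20 - K*z/5)*z = z*(3/20 - K*z/5))
(m(-22) + X(-9 - 1*9))*f(-12, 21) = (14 + (-24 + 9*(-9 - 1*9)))*((1/20)*(-12)*(3 - 4*21*(-12))) = (14 + (-24 + 9*(-9 - 9)))*((1/20)*(-12)*(3 + 1008)) = (14 + (-24 + 9*(-18)))*((1/20)*(-12)*1011) = (14 + (-24 - 162))*(-3033/5) = (14 - 186)*(-3033/5) = -172*(-3033/5) = 521676/5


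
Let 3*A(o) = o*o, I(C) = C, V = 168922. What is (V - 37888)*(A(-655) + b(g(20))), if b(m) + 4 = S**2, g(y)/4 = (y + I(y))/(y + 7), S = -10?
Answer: 18751533214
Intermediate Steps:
g(y) = 8*y/(7 + y) (g(y) = 4*((y + y)/(y + 7)) = 4*((2*y)/(7 + y)) = 4*(2*y/(7 + y)) = 8*y/(7 + y))
A(o) = o**2/3 (A(o) = (o*o)/3 = o**2/3)
b(m) = 96 (b(m) = -4 + (-10)**2 = -4 + 100 = 96)
(V - 37888)*(A(-655) + b(g(20))) = (168922 - 37888)*((1/3)*(-655)**2 + 96) = 131034*((1/3)*429025 + 96) = 131034*(429025/3 + 96) = 131034*(429313/3) = 18751533214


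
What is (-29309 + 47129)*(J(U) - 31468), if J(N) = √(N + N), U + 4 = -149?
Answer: -560759760 + 53460*I*√34 ≈ -5.6076e+8 + 3.1172e+5*I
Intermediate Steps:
U = -153 (U = -4 - 149 = -153)
J(N) = √2*√N (J(N) = √(2*N) = √2*√N)
(-29309 + 47129)*(J(U) - 31468) = (-29309 + 47129)*(√2*√(-153) - 31468) = 17820*(√2*(3*I*√17) - 31468) = 17820*(3*I*√34 - 31468) = 17820*(-31468 + 3*I*√34) = -560759760 + 53460*I*√34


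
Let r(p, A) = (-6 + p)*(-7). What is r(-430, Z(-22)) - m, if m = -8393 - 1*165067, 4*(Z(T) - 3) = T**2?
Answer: 176512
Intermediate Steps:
Z(T) = 3 + T**2/4
r(p, A) = 42 - 7*p
m = -173460 (m = -8393 - 165067 = -173460)
r(-430, Z(-22)) - m = (42 - 7*(-430)) - 1*(-173460) = (42 + 3010) + 173460 = 3052 + 173460 = 176512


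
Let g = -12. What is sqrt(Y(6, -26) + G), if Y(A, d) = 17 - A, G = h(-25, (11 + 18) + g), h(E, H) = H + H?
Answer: 3*sqrt(5) ≈ 6.7082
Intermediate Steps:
h(E, H) = 2*H
G = 34 (G = 2*((11 + 18) - 12) = 2*(29 - 12) = 2*17 = 34)
sqrt(Y(6, -26) + G) = sqrt((17 - 1*6) + 34) = sqrt((17 - 6) + 34) = sqrt(11 + 34) = sqrt(45) = 3*sqrt(5)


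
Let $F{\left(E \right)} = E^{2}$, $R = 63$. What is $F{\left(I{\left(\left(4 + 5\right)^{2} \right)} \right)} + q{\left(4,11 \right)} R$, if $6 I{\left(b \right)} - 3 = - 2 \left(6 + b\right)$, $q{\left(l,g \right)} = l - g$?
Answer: $\frac{1485}{4} \approx 371.25$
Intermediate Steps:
$I{\left(b \right)} = - \frac{3}{2} - \frac{b}{3}$ ($I{\left(b \right)} = \frac{1}{2} + \frac{\left(-2\right) \left(6 + b\right)}{6} = \frac{1}{2} + \frac{-12 - 2 b}{6} = \frac{1}{2} - \left(2 + \frac{b}{3}\right) = - \frac{3}{2} - \frac{b}{3}$)
$F{\left(I{\left(\left(4 + 5\right)^{2} \right)} \right)} + q{\left(4,11 \right)} R = \left(- \frac{3}{2} - \frac{\left(4 + 5\right)^{2}}{3}\right)^{2} + \left(4 - 11\right) 63 = \left(- \frac{3}{2} - \frac{9^{2}}{3}\right)^{2} + \left(4 - 11\right) 63 = \left(- \frac{3}{2} - 27\right)^{2} - 441 = \left(- \frac{57}{2}\right)^{2} - 441 = \frac{3249}{4} - 441 = \frac{1485}{4}$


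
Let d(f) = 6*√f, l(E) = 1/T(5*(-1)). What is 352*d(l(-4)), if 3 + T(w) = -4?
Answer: 2112*I*√7/7 ≈ 798.26*I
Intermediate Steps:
T(w) = -7 (T(w) = -3 - 4 = -7)
l(E) = -⅐ (l(E) = 1/(-7) = -⅐)
352*d(l(-4)) = 352*(6*√(-⅐)) = 352*(6*(I*√7/7)) = 352*(6*I*√7/7) = 2112*I*√7/7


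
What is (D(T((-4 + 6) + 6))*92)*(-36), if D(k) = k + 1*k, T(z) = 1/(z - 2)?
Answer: -1104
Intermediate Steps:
T(z) = 1/(-2 + z)
D(k) = 2*k (D(k) = k + k = 2*k)
(D(T((-4 + 6) + 6))*92)*(-36) = ((2/(-2 + ((-4 + 6) + 6)))*92)*(-36) = ((2/(-2 + (2 + 6)))*92)*(-36) = ((2/(-2 + 8))*92)*(-36) = ((2/6)*92)*(-36) = ((2*(⅙))*92)*(-36) = ((⅓)*92)*(-36) = (92/3)*(-36) = -1104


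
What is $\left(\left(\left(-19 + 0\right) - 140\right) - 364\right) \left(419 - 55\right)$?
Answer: $-190372$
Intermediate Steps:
$\left(\left(\left(-19 + 0\right) - 140\right) - 364\right) \left(419 - 55\right) = \left(\left(-19 - 140\right) - 364\right) 364 = \left(-159 - 364\right) 364 = \left(-523\right) 364 = -190372$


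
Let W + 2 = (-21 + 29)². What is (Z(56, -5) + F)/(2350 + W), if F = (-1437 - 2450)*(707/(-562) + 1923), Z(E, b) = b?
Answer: -4198036663/1355544 ≈ -3096.9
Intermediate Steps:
F = -4198033853/562 (F = -3887*(707*(-1/562) + 1923) = -3887*(-707/562 + 1923) = -3887*1080019/562 = -4198033853/562 ≈ -7.4698e+6)
W = 62 (W = -2 + (-21 + 29)² = -2 + 8² = -2 + 64 = 62)
(Z(56, -5) + F)/(2350 + W) = (-5 - 4198033853/562)/(2350 + 62) = -4198036663/562/2412 = -4198036663/562*1/2412 = -4198036663/1355544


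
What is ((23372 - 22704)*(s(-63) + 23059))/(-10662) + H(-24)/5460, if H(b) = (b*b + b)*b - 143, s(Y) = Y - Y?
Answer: -2005842961/1386060 ≈ -1447.2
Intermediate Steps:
s(Y) = 0
H(b) = -143 + b*(b + b²) (H(b) = (b² + b)*b - 143 = (b + b²)*b - 143 = b*(b + b²) - 143 = -143 + b*(b + b²))
((23372 - 22704)*(s(-63) + 23059))/(-10662) + H(-24)/5460 = ((23372 - 22704)*(0 + 23059))/(-10662) + (-143 + (-24)² + (-24)³)/5460 = (668*23059)*(-1/10662) + (-143 + 576 - 13824)*(1/5460) = 15403412*(-1/10662) - 13391*1/5460 = -7701706/5331 - 1913/780 = -2005842961/1386060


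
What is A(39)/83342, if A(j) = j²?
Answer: 1521/83342 ≈ 0.018250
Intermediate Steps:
A(39)/83342 = 39²/83342 = 1521*(1/83342) = 1521/83342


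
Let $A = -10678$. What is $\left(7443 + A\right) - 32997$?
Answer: $-36232$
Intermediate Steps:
$\left(7443 + A\right) - 32997 = \left(7443 - 10678\right) - 32997 = -3235 - 32997 = -36232$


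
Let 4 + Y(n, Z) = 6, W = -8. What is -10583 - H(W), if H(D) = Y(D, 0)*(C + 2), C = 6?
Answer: -10599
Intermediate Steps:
Y(n, Z) = 2 (Y(n, Z) = -4 + 6 = 2)
H(D) = 16 (H(D) = 2*(6 + 2) = 2*8 = 16)
-10583 - H(W) = -10583 - 1*16 = -10583 - 16 = -10599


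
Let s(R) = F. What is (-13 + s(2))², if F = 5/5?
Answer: 144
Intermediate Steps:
F = 1 (F = 5*(⅕) = 1)
s(R) = 1
(-13 + s(2))² = (-13 + 1)² = (-12)² = 144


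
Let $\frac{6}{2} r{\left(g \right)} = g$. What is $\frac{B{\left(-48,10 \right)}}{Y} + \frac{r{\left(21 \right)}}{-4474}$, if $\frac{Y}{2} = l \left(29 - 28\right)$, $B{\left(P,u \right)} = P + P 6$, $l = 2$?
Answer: $- \frac{375823}{4474} \approx -84.002$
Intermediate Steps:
$B{\left(P,u \right)} = 7 P$ ($B{\left(P,u \right)} = P + 6 P = 7 P$)
$r{\left(g \right)} = \frac{g}{3}$
$Y = 4$ ($Y = 2 \cdot 2 \left(29 - 28\right) = 2 \cdot 2 \cdot 1 = 2 \cdot 2 = 4$)
$\frac{B{\left(-48,10 \right)}}{Y} + \frac{r{\left(21 \right)}}{-4474} = \frac{7 \left(-48\right)}{4} + \frac{\frac{1}{3} \cdot 21}{-4474} = \left(-336\right) \frac{1}{4} + 7 \left(- \frac{1}{4474}\right) = -84 - \frac{7}{4474} = - \frac{375823}{4474}$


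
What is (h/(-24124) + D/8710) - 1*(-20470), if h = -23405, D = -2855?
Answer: 430129220233/21012004 ≈ 20471.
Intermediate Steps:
(h/(-24124) + D/8710) - 1*(-20470) = (-23405/(-24124) - 2855/8710) - 1*(-20470) = (-23405*(-1/24124) - 2855*1/8710) + 20470 = (23405/24124 - 571/1742) + 20470 = 13498353/21012004 + 20470 = 430129220233/21012004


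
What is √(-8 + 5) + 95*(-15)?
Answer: -1425 + I*√3 ≈ -1425.0 + 1.732*I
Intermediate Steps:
√(-8 + 5) + 95*(-15) = √(-3) - 1425 = I*√3 - 1425 = -1425 + I*√3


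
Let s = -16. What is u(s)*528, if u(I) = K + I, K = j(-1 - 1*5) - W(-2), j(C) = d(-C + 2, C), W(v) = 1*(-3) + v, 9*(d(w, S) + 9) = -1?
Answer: -31856/3 ≈ -10619.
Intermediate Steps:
d(w, S) = -82/9 (d(w, S) = -9 + (1/9)*(-1) = -9 - 1/9 = -82/9)
W(v) = -3 + v
j(C) = -82/9
K = -37/9 (K = -82/9 - (-3 - 2) = -82/9 - 1*(-5) = -82/9 + 5 = -37/9 ≈ -4.1111)
u(I) = -37/9 + I
u(s)*528 = (-37/9 - 16)*528 = -181/9*528 = -31856/3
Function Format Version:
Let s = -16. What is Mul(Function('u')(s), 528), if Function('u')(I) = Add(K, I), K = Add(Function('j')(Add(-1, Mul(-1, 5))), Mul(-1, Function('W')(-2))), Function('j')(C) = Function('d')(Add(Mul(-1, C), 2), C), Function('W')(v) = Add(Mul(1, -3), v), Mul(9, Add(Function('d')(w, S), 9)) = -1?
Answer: Rational(-31856, 3) ≈ -10619.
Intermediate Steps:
Function('d')(w, S) = Rational(-82, 9) (Function('d')(w, S) = Add(-9, Mul(Rational(1, 9), -1)) = Add(-9, Rational(-1, 9)) = Rational(-82, 9))
Function('W')(v) = Add(-3, v)
Function('j')(C) = Rational(-82, 9)
K = Rational(-37, 9) (K = Add(Rational(-82, 9), Mul(-1, Add(-3, -2))) = Add(Rational(-82, 9), Mul(-1, -5)) = Add(Rational(-82, 9), 5) = Rational(-37, 9) ≈ -4.1111)
Function('u')(I) = Add(Rational(-37, 9), I)
Mul(Function('u')(s), 528) = Mul(Add(Rational(-37, 9), -16), 528) = Mul(Rational(-181, 9), 528) = Rational(-31856, 3)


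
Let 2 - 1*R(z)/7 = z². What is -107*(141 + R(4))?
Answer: -4601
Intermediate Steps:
R(z) = 14 - 7*z²
-107*(141 + R(4)) = -107*(141 + (14 - 7*4²)) = -107*(141 + (14 - 7*16)) = -107*(141 + (14 - 112)) = -107*(141 - 98) = -107*43 = -4601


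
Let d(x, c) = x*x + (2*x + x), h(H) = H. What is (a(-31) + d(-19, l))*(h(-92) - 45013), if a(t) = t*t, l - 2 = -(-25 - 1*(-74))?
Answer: -57057825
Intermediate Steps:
l = -47 (l = 2 - (-25 - 1*(-74)) = 2 - (-25 + 74) = 2 - 1*49 = 2 - 49 = -47)
a(t) = t²
d(x, c) = x² + 3*x
(a(-31) + d(-19, l))*(h(-92) - 45013) = ((-31)² - 19*(3 - 19))*(-92 - 45013) = (961 - 19*(-16))*(-45105) = (961 + 304)*(-45105) = 1265*(-45105) = -57057825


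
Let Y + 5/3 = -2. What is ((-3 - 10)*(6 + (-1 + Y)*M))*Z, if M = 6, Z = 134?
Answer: 38324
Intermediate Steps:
Y = -11/3 (Y = -5/3 - 2 = -11/3 ≈ -3.6667)
((-3 - 10)*(6 + (-1 + Y)*M))*Z = ((-3 - 10)*(6 + (-1 - 11/3)*6))*134 = -13*(6 - 14/3*6)*134 = -13*(6 - 28)*134 = -13*(-22)*134 = 286*134 = 38324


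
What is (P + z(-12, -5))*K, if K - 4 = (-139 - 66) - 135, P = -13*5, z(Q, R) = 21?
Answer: 14784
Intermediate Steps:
P = -65
K = -336 (K = 4 + ((-139 - 66) - 135) = 4 + (-205 - 135) = 4 - 340 = -336)
(P + z(-12, -5))*K = (-65 + 21)*(-336) = -44*(-336) = 14784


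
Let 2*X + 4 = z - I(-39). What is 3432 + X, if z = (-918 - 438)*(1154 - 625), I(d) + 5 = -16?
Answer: -710443/2 ≈ -3.5522e+5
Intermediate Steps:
I(d) = -21 (I(d) = -5 - 16 = -21)
z = -717324 (z = -1356*529 = -717324)
X = -717307/2 (X = -2 + (-717324 - 1*(-21))/2 = -2 + (-717324 + 21)/2 = -2 + (½)*(-717303) = -2 - 717303/2 = -717307/2 ≈ -3.5865e+5)
3432 + X = 3432 - 717307/2 = -710443/2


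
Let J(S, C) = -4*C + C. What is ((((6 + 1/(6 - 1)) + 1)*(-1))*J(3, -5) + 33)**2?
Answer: 5625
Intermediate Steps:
J(S, C) = -3*C
((((6 + 1/(6 - 1)) + 1)*(-1))*J(3, -5) + 33)**2 = ((((6 + 1/(6 - 1)) + 1)*(-1))*(-3*(-5)) + 33)**2 = ((((6 + 1/5) + 1)*(-1))*15 + 33)**2 = (((31/5 + 1)*(-1))*15 + 33)**2 = (((36/5)*(-1))*15 + 33)**2 = (-36/5*15 + 33)**2 = (-108 + 33)**2 = (-75)**2 = 5625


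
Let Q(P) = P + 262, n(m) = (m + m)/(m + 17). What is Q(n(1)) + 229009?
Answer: 2063440/9 ≈ 2.2927e+5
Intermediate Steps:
n(m) = 2*m/(17 + m) (n(m) = (2*m)/(17 + m) = 2*m/(17 + m))
Q(P) = 262 + P
Q(n(1)) + 229009 = (262 + 2*1/(17 + 1)) + 229009 = (262 + 2*1/18) + 229009 = (262 + 2*1*(1/18)) + 229009 = (262 + ⅑) + 229009 = 2359/9 + 229009 = 2063440/9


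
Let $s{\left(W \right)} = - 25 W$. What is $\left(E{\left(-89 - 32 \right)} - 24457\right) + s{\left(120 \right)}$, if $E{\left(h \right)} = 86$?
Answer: $-27371$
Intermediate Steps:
$\left(E{\left(-89 - 32 \right)} - 24457\right) + s{\left(120 \right)} = \left(86 - 24457\right) - 3000 = -24371 - 3000 = -27371$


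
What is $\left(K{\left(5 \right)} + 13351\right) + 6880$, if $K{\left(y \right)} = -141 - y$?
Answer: $20085$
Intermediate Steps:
$\left(K{\left(5 \right)} + 13351\right) + 6880 = \left(\left(-141 - 5\right) + 13351\right) + 6880 = \left(-146 + 13351\right) + 6880 = 13205 + 6880 = 20085$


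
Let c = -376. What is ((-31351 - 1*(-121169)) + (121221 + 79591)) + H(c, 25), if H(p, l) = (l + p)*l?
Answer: 281855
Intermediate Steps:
H(p, l) = l*(l + p)
((-31351 - 1*(-121169)) + (121221 + 79591)) + H(c, 25) = ((-31351 - 1*(-121169)) + (121221 + 79591)) + 25*(25 - 376) = ((-31351 + 121169) + 200812) + 25*(-351) = (89818 + 200812) - 8775 = 290630 - 8775 = 281855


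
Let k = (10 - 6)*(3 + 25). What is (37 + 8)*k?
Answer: 5040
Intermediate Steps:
k = 112 (k = 4*28 = 112)
(37 + 8)*k = (37 + 8)*112 = 45*112 = 5040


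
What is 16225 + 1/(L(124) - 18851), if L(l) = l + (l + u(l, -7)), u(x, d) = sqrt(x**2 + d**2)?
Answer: 5614761566797/346056184 - 5*sqrt(617)/346056184 ≈ 16225.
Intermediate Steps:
u(x, d) = sqrt(d**2 + x**2)
L(l) = sqrt(49 + l**2) + 2*l (L(l) = l + (l + sqrt((-7)**2 + l**2)) = l + (l + sqrt(49 + l**2)) = sqrt(49 + l**2) + 2*l)
16225 + 1/(L(124) - 18851) = 16225 + 1/((sqrt(49 + 124**2) + 2*124) - 18851) = 16225 + 1/((sqrt(49 + 15376) + 248) - 18851) = 16225 + 1/((sqrt(15425) + 248) - 18851) = 16225 + 1/((5*sqrt(617) + 248) - 18851) = 16225 + 1/((248 + 5*sqrt(617)) - 18851) = 16225 + 1/(-18603 + 5*sqrt(617))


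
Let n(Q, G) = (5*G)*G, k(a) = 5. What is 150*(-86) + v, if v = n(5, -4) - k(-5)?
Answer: -12825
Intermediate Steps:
n(Q, G) = 5*G**2
v = 75 (v = 5*(-4)**2 - 1*5 = 5*16 - 5 = 80 - 5 = 75)
150*(-86) + v = 150*(-86) + 75 = -12900 + 75 = -12825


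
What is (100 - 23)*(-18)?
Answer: -1386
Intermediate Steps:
(100 - 23)*(-18) = 77*(-18) = -1386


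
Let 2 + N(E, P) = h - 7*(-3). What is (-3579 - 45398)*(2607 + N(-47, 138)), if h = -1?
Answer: -128564625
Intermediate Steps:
N(E, P) = 18 (N(E, P) = -2 + (-1 - 7*(-3)) = -2 + (-1 + 21) = -2 + 20 = 18)
(-3579 - 45398)*(2607 + N(-47, 138)) = (-3579 - 45398)*(2607 + 18) = -48977*2625 = -128564625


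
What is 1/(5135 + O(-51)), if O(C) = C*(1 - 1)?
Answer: 1/5135 ≈ 0.00019474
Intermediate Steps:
O(C) = 0 (O(C) = C*0 = 0)
1/(5135 + O(-51)) = 1/(5135 + 0) = 1/5135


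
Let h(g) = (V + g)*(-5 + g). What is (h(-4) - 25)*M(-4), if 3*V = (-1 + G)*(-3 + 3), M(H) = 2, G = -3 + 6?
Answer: 22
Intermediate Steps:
G = 3
V = 0 (V = ((-1 + 3)*(-3 + 3))/3 = (2*0)/3 = (⅓)*0 = 0)
h(g) = g*(-5 + g) (h(g) = (0 + g)*(-5 + g) = g*(-5 + g))
(h(-4) - 25)*M(-4) = (-4*(-5 - 4) - 25)*2 = (-4*(-9) - 25)*2 = (36 - 25)*2 = 11*2 = 22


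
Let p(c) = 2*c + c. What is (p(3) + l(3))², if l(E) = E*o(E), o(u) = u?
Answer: 324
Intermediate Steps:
p(c) = 3*c
l(E) = E² (l(E) = E*E = E²)
(p(3) + l(3))² = (3*3 + 3²)² = (9 + 9)² = 18² = 324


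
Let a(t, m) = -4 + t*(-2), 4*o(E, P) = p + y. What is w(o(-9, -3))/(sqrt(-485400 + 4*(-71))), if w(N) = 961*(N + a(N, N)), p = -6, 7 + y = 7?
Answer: 4805*I*sqrt(121421)/485684 ≈ 3.4474*I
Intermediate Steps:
y = 0 (y = -7 + 7 = 0)
o(E, P) = -3/2 (o(E, P) = (-6 + 0)/4 = (1/4)*(-6) = -3/2)
a(t, m) = -4 - 2*t
w(N) = -3844 - 961*N (w(N) = 961*(N + (-4 - 2*N)) = 961*(-4 - N) = -3844 - 961*N)
w(o(-9, -3))/(sqrt(-485400 + 4*(-71))) = (-3844 - 961*(-3/2))/(sqrt(-485400 + 4*(-71))) = (-3844 + 2883/2)/(sqrt(-485400 - 284)) = -4805*(-I*sqrt(121421)/242842)/2 = -(-4805)*I*sqrt(121421)/485684 = 4805*I*sqrt(121421)/485684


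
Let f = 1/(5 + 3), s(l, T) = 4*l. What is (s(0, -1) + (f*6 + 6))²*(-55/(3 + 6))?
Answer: -4455/16 ≈ -278.44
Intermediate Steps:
f = ⅛ (f = 1/8 = ⅛ ≈ 0.12500)
(s(0, -1) + (f*6 + 6))²*(-55/(3 + 6)) = (4*0 + ((⅛)*6 + 6))²*(-55/(3 + 6)) = (0 + (¾ + 6))²*(-55/9) = (0 + 27/4)²*((⅑)*(-55)) = (27/4)²*(-55/9) = (729/16)*(-55/9) = -4455/16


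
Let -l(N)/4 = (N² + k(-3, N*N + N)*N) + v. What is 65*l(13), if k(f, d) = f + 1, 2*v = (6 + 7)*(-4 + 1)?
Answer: -32110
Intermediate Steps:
v = -39/2 (v = ((6 + 7)*(-4 + 1))/2 = (13*(-3))/2 = (½)*(-39) = -39/2 ≈ -19.500)
k(f, d) = 1 + f
l(N) = 78 - 4*N² + 8*N (l(N) = -4*((N² + (1 - 3)*N) - 39/2) = -4*((N² - 2*N) - 39/2) = -4*(-39/2 + N² - 2*N) = 78 - 4*N² + 8*N)
65*l(13) = 65*(78 - 4*13² + 8*13) = 65*(78 - 4*169 + 104) = 65*(78 - 676 + 104) = 65*(-494) = -32110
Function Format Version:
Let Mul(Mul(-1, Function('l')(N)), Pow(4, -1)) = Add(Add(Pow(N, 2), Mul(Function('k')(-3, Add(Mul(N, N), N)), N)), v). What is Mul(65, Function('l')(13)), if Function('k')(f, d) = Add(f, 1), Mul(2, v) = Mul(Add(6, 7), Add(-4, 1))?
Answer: -32110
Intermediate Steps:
v = Rational(-39, 2) (v = Mul(Rational(1, 2), Mul(Add(6, 7), Add(-4, 1))) = Mul(Rational(1, 2), Mul(13, -3)) = Mul(Rational(1, 2), -39) = Rational(-39, 2) ≈ -19.500)
Function('k')(f, d) = Add(1, f)
Function('l')(N) = Add(78, Mul(-4, Pow(N, 2)), Mul(8, N)) (Function('l')(N) = Mul(-4, Add(Add(Pow(N, 2), Mul(Add(1, -3), N)), Rational(-39, 2))) = Mul(-4, Add(Add(Pow(N, 2), Mul(-2, N)), Rational(-39, 2))) = Mul(-4, Add(Rational(-39, 2), Pow(N, 2), Mul(-2, N))) = Add(78, Mul(-4, Pow(N, 2)), Mul(8, N)))
Mul(65, Function('l')(13)) = Mul(65, Add(78, Mul(-4, Pow(13, 2)), Mul(8, 13))) = Mul(65, Add(78, Mul(-4, 169), 104)) = Mul(65, Add(78, -676, 104)) = Mul(65, -494) = -32110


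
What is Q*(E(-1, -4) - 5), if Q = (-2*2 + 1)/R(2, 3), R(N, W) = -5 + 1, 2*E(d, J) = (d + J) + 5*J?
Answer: -105/8 ≈ -13.125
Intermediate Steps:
E(d, J) = d/2 + 3*J (E(d, J) = ((d + J) + 5*J)/2 = ((J + d) + 5*J)/2 = (d + 6*J)/2 = d/2 + 3*J)
R(N, W) = -4
Q = ¾ (Q = (-2*2 + 1)/(-4) = (-4 + 1)*(-¼) = -3*(-¼) = ¾ ≈ 0.75000)
Q*(E(-1, -4) - 5) = 3*(((½)*(-1) + 3*(-4)) - 5)/4 = 3*((-½ - 12) - 5)/4 = 3*(-25/2 - 5)/4 = (¾)*(-35/2) = -105/8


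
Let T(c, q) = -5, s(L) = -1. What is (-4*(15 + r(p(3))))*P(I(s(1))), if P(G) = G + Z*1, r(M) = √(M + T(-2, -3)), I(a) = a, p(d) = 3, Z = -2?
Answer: 180 + 12*I*√2 ≈ 180.0 + 16.971*I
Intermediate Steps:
r(M) = √(-5 + M) (r(M) = √(M - 5) = √(-5 + M))
P(G) = -2 + G (P(G) = G - 2*1 = G - 2 = -2 + G)
(-4*(15 + r(p(3))))*P(I(s(1))) = (-4*(15 + √(-5 + 3)))*(-2 - 1) = -4*(15 + √(-2))*(-3) = -4*(15 + I*√2)*(-3) = (-60 - 4*I*√2)*(-3) = 180 + 12*I*√2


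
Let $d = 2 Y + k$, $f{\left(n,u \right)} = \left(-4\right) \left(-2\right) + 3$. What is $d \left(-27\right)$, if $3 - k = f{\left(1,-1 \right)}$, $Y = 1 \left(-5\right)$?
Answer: $486$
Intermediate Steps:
$Y = -5$
$f{\left(n,u \right)} = 11$ ($f{\left(n,u \right)} = 8 + 3 = 11$)
$k = -8$ ($k = 3 - 11 = -8$)
$d = -18$ ($d = 2 \left(-5\right) - 8 = -10 - 8 = -18$)
$d \left(-27\right) = \left(-18\right) \left(-27\right) = 486$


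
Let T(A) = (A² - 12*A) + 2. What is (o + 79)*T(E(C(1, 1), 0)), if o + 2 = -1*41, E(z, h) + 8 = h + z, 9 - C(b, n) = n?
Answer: 72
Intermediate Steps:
C(b, n) = 9 - n
E(z, h) = -8 + h + z (E(z, h) = -8 + (h + z) = -8 + h + z)
T(A) = 2 + A² - 12*A
o = -43 (o = -2 - 1*41 = -2 - 41 = -43)
(o + 79)*T(E(C(1, 1), 0)) = (-43 + 79)*(2 + (-8 + 0 + (9 - 1*1))² - 12*(-8 + 0 + (9 - 1*1))) = 36*(2 + (-8 + 0 + (9 - 1))² - 12*(-8 + 0 + (9 - 1))) = 36*(2 + (-8 + 0 + 8)² - 12*(-8 + 0 + 8)) = 36*(2 + 0² - 12*0) = 36*(2 + 0 + 0) = 36*2 = 72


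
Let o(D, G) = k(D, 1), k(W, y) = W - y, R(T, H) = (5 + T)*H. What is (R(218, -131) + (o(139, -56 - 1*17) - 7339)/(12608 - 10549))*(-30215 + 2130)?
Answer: 1689502829280/2059 ≈ 8.2055e+8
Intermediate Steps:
R(T, H) = H*(5 + T)
o(D, G) = -1 + D (o(D, G) = D - 1*1 = D - 1 = -1 + D)
(R(218, -131) + (o(139, -56 - 1*17) - 7339)/(12608 - 10549))*(-30215 + 2130) = (-131*(5 + 218) + ((-1 + 139) - 7339)/(12608 - 10549))*(-30215 + 2130) = (-131*223 + (138 - 7339)/2059)*(-28085) = (-29213 - 7201*1/2059)*(-28085) = (-29213 - 7201/2059)*(-28085) = -60156768/2059*(-28085) = 1689502829280/2059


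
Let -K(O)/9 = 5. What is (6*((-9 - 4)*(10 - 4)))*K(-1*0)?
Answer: 21060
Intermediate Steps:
K(O) = -45 (K(O) = -9*5 = -45)
(6*((-9 - 4)*(10 - 4)))*K(-1*0) = (6*((-9 - 4)*(10 - 4)))*(-45) = (6*(-13*6))*(-45) = (6*(-78))*(-45) = -468*(-45) = 21060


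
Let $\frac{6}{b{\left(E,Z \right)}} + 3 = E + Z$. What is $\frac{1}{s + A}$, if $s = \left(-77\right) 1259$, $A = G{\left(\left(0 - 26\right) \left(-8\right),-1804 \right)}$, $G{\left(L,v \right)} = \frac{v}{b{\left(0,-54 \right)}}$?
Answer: $- \frac{1}{79805} \approx -1.2531 \cdot 10^{-5}$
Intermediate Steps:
$b{\left(E,Z \right)} = \frac{6}{-3 + E + Z}$ ($b{\left(E,Z \right)} = \frac{6}{-3 + \left(E + Z\right)} = \frac{6}{-3 + E + Z}$)
$G{\left(L,v \right)} = - \frac{19 v}{2}$ ($G{\left(L,v \right)} = \frac{v}{6 \frac{1}{-3 + 0 - 54}} = \frac{v}{6 \frac{1}{-57}} = \frac{v}{6 \left(- \frac{1}{57}\right)} = \frac{v}{- \frac{2}{19}} = v \left(- \frac{19}{2}\right) = - \frac{19 v}{2}$)
$A = 17138$ ($A = \left(- \frac{19}{2}\right) \left(-1804\right) = 17138$)
$s = -96943$
$\frac{1}{s + A} = \frac{1}{-96943 + 17138} = \frac{1}{-79805} = - \frac{1}{79805}$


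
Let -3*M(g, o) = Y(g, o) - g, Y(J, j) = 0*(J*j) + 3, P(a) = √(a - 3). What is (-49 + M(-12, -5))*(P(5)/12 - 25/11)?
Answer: 1350/11 - 9*√2/2 ≈ 116.36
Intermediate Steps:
P(a) = √(-3 + a)
Y(J, j) = 3 (Y(J, j) = 0 + 3 = 3)
M(g, o) = -1 + g/3 (M(g, o) = -(3 - g)/3 = -1 + g/3)
(-49 + M(-12, -5))*(P(5)/12 - 25/11) = (-49 + (-1 + (⅓)*(-12)))*(√(-3 + 5)/12 - 25/11) = (-49 + (-1 - 4))*(√2*(1/12) - 25*1/11) = (-49 - 5)*(√2/12 - 25/11) = -54*(-25/11 + √2/12) = 1350/11 - 9*√2/2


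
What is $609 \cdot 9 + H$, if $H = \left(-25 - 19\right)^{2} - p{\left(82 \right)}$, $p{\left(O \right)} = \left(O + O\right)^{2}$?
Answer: $-19479$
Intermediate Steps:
$p{\left(O \right)} = 4 O^{2}$ ($p{\left(O \right)} = \left(2 O\right)^{2} = 4 O^{2}$)
$H = -24960$ ($H = \left(-25 - 19\right)^{2} - 4 \cdot 82^{2} = \left(-44\right)^{2} - 4 \cdot 6724 = 1936 - 26896 = -24960$)
$609 \cdot 9 + H = 609 \cdot 9 - 24960 = 5481 - 24960 = -19479$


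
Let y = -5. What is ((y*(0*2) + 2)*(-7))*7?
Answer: -98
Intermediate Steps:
((y*(0*2) + 2)*(-7))*7 = ((-0*2 + 2)*(-7))*7 = ((-5*0 + 2)*(-7))*7 = ((0 + 2)*(-7))*7 = (2*(-7))*7 = -14*7 = -98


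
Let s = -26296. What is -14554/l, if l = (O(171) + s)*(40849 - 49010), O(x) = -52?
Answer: -7277/107513014 ≈ -6.7685e-5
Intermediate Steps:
l = 215026028 (l = (-52 - 26296)*(40849 - 49010) = -26348*(-8161) = 215026028)
-14554/l = -14554/215026028 = -14554*1/215026028 = -7277/107513014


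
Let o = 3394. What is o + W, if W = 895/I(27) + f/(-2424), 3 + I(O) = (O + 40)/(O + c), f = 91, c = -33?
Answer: 137255029/41208 ≈ 3330.8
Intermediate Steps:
I(O) = -3 + (40 + O)/(-33 + O) (I(O) = -3 + (O + 40)/(O - 33) = -3 + (40 + O)/(-33 + O))
W = -2604923/41208 (W = 895/(((139 - 2*27)/(-33 + 27))) + 91/(-2424) = 895/(((139 - 54)/(-6))) + 91*(-1/2424) = 895/((-⅙*85)) - 91/2424 = 895/(-85/6) - 91/2424 = 895*(-6/85) - 91/2424 = -1074/17 - 91/2424 = -2604923/41208 ≈ -63.214)
o + W = 3394 - 2604923/41208 = 137255029/41208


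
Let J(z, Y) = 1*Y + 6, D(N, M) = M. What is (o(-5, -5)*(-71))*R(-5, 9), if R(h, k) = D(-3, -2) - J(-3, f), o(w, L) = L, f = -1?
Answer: -2485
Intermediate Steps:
J(z, Y) = 6 + Y (J(z, Y) = Y + 6 = 6 + Y)
R(h, k) = -7 (R(h, k) = -2 - (6 - 1) = -2 - 1*5 = -2 - 5 = -7)
(o(-5, -5)*(-71))*R(-5, 9) = -5*(-71)*(-7) = 355*(-7) = -2485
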